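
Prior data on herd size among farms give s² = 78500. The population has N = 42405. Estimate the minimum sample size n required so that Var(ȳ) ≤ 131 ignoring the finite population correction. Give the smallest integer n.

600

Without fpc, n₀ = s²/D = 78500/131 = 599.2366.
Rounding up, n = 600.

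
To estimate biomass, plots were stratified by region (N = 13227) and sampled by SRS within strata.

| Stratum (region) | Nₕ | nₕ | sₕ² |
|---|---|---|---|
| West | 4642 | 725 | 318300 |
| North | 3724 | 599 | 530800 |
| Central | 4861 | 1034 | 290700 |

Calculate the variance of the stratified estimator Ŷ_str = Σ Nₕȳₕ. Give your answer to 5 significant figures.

2.3525 × 10^10

Var(Ŷ_str) = Σₕ Nₕ²(1 − fₕ)sₕ²/nₕ.
West: 4642²·(1 − 725/4642)·318300/725 = 7.9828384 × 10^9.
North: 3724²·(1 − 599/3724)·530800/599 = 1.0312496 × 10^10.
Central: 4861²·(1 − 1034/4861)·290700/1034 = 5.2300829 × 10^9.
Sum = 2.3525417 × 10^10.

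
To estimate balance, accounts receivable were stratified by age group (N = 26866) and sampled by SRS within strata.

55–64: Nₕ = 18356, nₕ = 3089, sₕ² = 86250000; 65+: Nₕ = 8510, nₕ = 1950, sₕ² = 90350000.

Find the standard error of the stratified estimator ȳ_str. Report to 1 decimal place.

120.1

Var(ȳ_str) = Σₕ Wₕ²(1 − fₕ)sₕ²/nₕ with Wₕ = Nₕ/N, N = 26866.
55–64: Wₕ = 0.68324276; term = 0.68324276²·(1 − 0.16828285)·86250000/3089 = 10840.94.
65+: Wₕ = 0.31675724; term = 0.31675724²·(1 − 0.22914219)·90350000/1950 = 3583.6115.
Sum = 14424.552.
SE = √(14424.552) = 120.1.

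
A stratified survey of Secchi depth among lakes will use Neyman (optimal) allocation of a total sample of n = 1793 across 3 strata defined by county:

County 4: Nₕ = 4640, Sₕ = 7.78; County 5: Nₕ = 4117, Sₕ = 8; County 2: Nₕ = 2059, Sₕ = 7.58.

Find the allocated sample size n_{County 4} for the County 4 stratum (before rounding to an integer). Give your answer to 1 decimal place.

Neyman allocation: nₕ = n·NₕSₕ / Σⱼ NⱼSⱼ.
Σ NⱼSⱼ = 4640·7.78 + 4117·8 + 2059·7.58 = 84642.42.
n_{County 4} = 1793·4640·7.78 / 84642.42 = 764.7.

764.7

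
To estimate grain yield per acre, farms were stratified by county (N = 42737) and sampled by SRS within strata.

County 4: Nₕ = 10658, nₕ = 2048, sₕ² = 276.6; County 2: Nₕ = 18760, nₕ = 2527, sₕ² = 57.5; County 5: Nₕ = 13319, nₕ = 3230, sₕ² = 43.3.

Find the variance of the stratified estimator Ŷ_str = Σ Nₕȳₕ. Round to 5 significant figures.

Var(Ŷ_str) = Σₕ Nₕ²(1 − fₕ)sₕ²/nₕ.
County 4: 10658²·(1 − 2048/10658)·276.6/2048 = 1.2393703 × 10^7.
County 2: 18760²·(1 − 2527/18760)·57.5/2527 = 6.9293776 × 10^6.
County 5: 13319²·(1 − 3230/13319)·43.3/3230 = 1.8013791 × 10^6.
Sum = 2.112446 × 10^7.

2.1124 × 10^7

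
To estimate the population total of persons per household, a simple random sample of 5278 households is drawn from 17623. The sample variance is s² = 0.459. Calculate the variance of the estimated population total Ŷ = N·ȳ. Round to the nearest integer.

Var(Ŷ) = N²·Var(ȳ) = N²·(1 − n/N)·s²/n.
f = 5278/17623 = 0.29949498; Var(ȳ) = 0.70050502·0.459/5278 = 6.0919251 × 10^-5.
Var(Ŷ) = 17623² · (6.0919251 × 10^-5) = 18919.7.

18920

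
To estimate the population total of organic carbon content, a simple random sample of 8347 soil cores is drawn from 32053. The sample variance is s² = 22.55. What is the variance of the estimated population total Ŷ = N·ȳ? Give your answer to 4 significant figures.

Var(Ŷ) = N²·Var(ȳ) = N²·(1 − n/N)·s²/n.
f = 8347/32053 = 0.26041244; Var(ȳ) = 0.73958756·22.55/8347 = 0.0019980471.
Var(Ŷ) = 32053² · 0.0019980471 = 2.0527832 × 10^6.

2.053 × 10^6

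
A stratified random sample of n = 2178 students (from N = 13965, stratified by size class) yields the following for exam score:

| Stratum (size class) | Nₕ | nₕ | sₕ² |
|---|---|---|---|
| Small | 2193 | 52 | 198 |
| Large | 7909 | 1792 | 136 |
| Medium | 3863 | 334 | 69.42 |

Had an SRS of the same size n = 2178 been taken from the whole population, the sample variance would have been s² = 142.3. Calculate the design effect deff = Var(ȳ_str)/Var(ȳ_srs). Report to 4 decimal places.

2.2672

Var(ȳ_str) = Σ Wₕ²(1−fₕ)sₕ²/nₕ with Wₕ = Nₕ/13965:
  Small: (2193/13965)²·(1−52/2193)·198/52 = 0.091671696
  Large: (7909/13965)²·(1−1792/7909)·136/1792 = 0.018826911
  Medium: (3863/13965)²·(1−334/3863)·69.42/334 = 0.014528896
  → Var(ȳ_str) = 0.1250275.
Var(ȳ_srs) = (1 − 2178/13965)·142.3/2178 = 0.05514541.
deff = 0.1250275 / 0.05514541 = 2.2672.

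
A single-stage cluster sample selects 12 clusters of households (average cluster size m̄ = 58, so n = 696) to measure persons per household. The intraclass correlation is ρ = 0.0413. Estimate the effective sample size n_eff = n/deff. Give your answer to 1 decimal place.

207.5

deff = 1 + (58 − 1)·0.0413 = 1 + 2.3541 = 3.3541.
n_eff = 696 / 3.3541 = 207.5.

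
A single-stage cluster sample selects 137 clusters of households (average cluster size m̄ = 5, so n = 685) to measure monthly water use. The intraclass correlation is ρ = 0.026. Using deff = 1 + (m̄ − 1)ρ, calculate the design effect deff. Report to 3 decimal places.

deff = 1 + (5 − 1)·0.026 = 1 + 0.104 = 1.104.

1.104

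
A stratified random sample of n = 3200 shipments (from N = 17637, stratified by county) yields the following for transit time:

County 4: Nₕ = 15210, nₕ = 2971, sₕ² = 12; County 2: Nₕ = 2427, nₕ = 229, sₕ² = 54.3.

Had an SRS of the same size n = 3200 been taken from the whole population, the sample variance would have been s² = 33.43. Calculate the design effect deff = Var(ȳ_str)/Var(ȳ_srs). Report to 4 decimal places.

Var(ȳ_str) = Σ Wₕ²(1−fₕ)sₕ²/nₕ with Wₕ = Nₕ/17637:
  County 4: (15210/17637)²·(1−2971/15210)·12/2971 = 0.002417154
  County 2: (2427/17637)²·(1−229/2427)·54.3/229 = 0.0040664214
  → Var(ȳ_str) = 0.0064835754.
Var(ȳ_srs) = (1 − 3200/17637)·33.43/3200 = 0.0085514279.
deff = 0.0064835754 / 0.0085514279 = 0.7582.

0.7582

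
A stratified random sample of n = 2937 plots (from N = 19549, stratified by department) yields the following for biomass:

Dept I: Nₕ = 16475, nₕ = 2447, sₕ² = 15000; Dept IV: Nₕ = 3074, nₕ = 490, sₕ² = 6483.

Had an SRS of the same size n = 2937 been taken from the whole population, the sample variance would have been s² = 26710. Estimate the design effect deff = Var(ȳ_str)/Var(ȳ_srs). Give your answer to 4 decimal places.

0.5153

Var(ȳ_str) = Σ Wₕ²(1−fₕ)sₕ²/nₕ with Wₕ = Nₕ/19549:
  Dept I: (16475/19549)²·(1−2447/16475)·15000/2447 = 3.707058
  Dept IV: (3074/19549)²·(1−490/3074)·6483/490 = 0.27499653
  → Var(ȳ_str) = 3.9820545.
Var(ȳ_srs) = (1 − 2937/19549)·26710/2937 = 7.7280036.
deff = 3.9820545 / 7.7280036 = 0.5153.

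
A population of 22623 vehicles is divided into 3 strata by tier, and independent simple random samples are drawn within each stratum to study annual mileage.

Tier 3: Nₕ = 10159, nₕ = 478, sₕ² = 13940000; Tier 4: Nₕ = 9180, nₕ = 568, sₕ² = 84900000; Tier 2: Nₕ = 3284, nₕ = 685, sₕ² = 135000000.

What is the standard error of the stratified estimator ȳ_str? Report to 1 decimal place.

178.8

Var(ȳ_str) = Σₕ Wₕ²(1 − fₕ)sₕ²/nₕ with Wₕ = Nₕ/N, N = 22623.
Tier 3: Wₕ = 0.44905627; term = 0.44905627²·(1 − 0.04705188)·13940000/478 = 5604.0973.
Tier 4: Wₕ = 0.40578173; term = 0.40578173²·(1 − 0.06187364)·84900000/568 = 23089.029.
Tier 2: Wₕ = 0.14516200; term = 0.14516200²·(1 − 0.20858709)·135000000/685 = 3286.6407.
Sum = 31979.767.
SE = √(31979.767) = 178.8.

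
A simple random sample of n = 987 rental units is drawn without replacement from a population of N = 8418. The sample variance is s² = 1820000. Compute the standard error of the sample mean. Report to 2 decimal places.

40.35

Under SRS without replacement, Var(ȳ) = (1 − f)·s²/n with f = n/N = 987/8418 = 0.11724875.
Var(ȳ) = (1 − 0.11724875)·1820000/987 = 0.88275125·1843.9716 = 1627.7683.
SE(ȳ) = √(1627.7683) = 40.35.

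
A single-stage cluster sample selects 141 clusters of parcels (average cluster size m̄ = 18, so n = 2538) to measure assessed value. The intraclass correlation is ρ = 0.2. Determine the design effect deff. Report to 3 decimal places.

deff = 1 + (18 − 1)·0.2 = 1 + 3.4 = 4.4.

4.400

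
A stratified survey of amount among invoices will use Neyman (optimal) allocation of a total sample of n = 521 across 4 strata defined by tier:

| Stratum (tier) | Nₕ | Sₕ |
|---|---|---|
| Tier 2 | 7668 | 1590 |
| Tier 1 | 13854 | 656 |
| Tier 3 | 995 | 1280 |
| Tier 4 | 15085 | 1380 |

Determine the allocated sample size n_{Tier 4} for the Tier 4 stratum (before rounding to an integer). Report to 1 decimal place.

250.1

Neyman allocation: nₕ = n·NₕSₕ / Σⱼ NⱼSⱼ.
Σ NⱼSⱼ = 7668·1590 + 13854·656 + 995·1280 + 15085·1380 = 4.3371244 × 10^7.
n_{Tier 4} = 521·15085·1380 / (4.3371244 × 10^7) = 250.1.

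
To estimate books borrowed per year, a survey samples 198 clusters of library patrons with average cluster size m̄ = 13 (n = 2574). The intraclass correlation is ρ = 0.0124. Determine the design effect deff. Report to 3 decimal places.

1.149

deff = 1 + (13 − 1)·0.0124 = 1 + 0.1488 = 1.1488.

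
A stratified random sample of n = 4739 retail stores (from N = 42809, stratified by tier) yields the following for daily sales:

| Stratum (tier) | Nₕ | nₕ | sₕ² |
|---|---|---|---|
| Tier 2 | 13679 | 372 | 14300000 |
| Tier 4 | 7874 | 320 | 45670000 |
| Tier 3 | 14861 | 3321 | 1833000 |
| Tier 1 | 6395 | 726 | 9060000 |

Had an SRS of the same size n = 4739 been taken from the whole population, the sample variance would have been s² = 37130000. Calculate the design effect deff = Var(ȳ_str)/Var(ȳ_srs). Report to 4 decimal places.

1.2556

Var(ȳ_str) = Σ Wₕ²(1−fₕ)sₕ²/nₕ with Wₕ = Nₕ/42809:
  Tier 2: (13679/42809)²·(1−372/13679)·14300000/372 = 3818.1891
  Tier 4: (7874/42809)²·(1−320/7874)·45670000/320 = 4632.1569
  Tier 3: (14861/42809)²·(1−3321/14861)·1833000/3321 = 51.650825
  Tier 1: (6395/42809)²·(1−726/6395)·9060000/726 = 246.87006
  → Var(ȳ_str) = 8748.8669.
Var(ȳ_srs) = (1 − 4739/42809)·37130000/4739 = 6967.6453.
deff = 8748.8669 / 6967.6453 = 1.2556.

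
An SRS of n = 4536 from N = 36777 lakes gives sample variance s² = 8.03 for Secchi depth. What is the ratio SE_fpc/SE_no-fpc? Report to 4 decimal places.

0.9363

f = n/N = 4536/36777 = 0.12333796.
SE_no-fpc = √(s²/n) = 0.042074721; SE_fpc = √((1−f)s²/n) = 0.03939466.
Ratio = √(1−f) = 0.93630233.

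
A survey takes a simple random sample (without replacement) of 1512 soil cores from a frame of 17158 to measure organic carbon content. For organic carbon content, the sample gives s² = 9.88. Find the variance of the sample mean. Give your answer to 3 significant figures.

0.00596

Under SRS without replacement, Var(ȳ) = (1 − f)·s²/n with f = n/N = 1512/17158 = 0.08812216.
Var(ȳ) = (1 − 0.08812216)·9.88/1512 = 0.91187784·0.0065343915 = 0.0059585668.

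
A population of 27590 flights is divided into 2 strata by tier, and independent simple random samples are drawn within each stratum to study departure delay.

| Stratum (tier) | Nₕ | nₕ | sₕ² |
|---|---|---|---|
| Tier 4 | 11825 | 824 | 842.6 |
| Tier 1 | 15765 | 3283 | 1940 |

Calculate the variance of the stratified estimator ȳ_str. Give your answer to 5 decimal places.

0.32751

Var(ȳ_str) = Σₕ Wₕ²(1 − fₕ)sₕ²/nₕ with Wₕ = Nₕ/N, N = 27590.
Tier 4: Wₕ = 0.42859732; term = 0.42859732²·(1 − 0.06968288)·842.6/824 = 0.17475281.
Tier 1: Wₕ = 0.57140268; term = 0.57140268²·(1 − 0.20824611)·1940/3283 = 0.15275858.
Sum = 0.32751139.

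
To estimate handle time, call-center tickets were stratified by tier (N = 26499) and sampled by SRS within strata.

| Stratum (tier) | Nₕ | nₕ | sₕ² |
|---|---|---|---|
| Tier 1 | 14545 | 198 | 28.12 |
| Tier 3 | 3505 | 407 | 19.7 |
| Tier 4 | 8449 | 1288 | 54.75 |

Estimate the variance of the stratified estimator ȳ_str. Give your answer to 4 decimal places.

0.0466

Var(ȳ_str) = Σₕ Wₕ²(1 − fₕ)sₕ²/nₕ with Wₕ = Nₕ/N, N = 26499.
Tier 1: Wₕ = 0.54888864; term = 0.54888864²·(1 − 0.01361293)·28.12/198 = 0.042205202.
Tier 3: Wₕ = 0.13226914; term = 0.13226914²·(1 − 0.11611983)·19.7/407 = 7.4848359 × 10^-4.
Tier 4: Wₕ = 0.31884222; term = 0.31884222²·(1 − 0.15244408)·54.75/1288 = 0.0036625897.
Sum = 0.046616275.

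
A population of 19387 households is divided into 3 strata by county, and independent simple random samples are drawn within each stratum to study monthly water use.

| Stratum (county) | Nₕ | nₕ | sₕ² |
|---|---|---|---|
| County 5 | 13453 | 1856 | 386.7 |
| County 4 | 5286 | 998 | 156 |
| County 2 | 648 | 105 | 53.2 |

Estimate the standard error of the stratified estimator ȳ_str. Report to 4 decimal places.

0.3105

Var(ȳ_str) = Σₕ Wₕ²(1 − fₕ)sₕ²/nₕ with Wₕ = Nₕ/N, N = 19387.
County 5: Wₕ = 0.69391861; term = 0.69391861²·(1 − 0.13796179)·386.7/1856 = 0.086484799.
County 4: Wₕ = 0.27265694; term = 0.27265694²·(1 − 0.18880061)·156/998 = 0.0094265933.
County 2: Wₕ = 0.03342446; term = 0.03342446²·(1 − 0.16203704)·53.2/105 = 4.7432493 × 10^-4.
Sum = 0.096385717.
SE = √(0.096385717) = 0.3105.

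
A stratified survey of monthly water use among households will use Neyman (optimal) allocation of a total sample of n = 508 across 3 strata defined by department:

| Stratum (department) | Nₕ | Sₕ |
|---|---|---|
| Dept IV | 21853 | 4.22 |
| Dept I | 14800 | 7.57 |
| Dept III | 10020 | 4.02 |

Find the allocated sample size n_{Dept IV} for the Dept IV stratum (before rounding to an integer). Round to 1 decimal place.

191.6

Neyman allocation: nₕ = n·NₕSₕ / Σⱼ NⱼSⱼ.
Σ NⱼSⱼ = 21853·4.22 + 14800·7.57 + 10020·4.02 = 244536.06.
n_{Dept IV} = 508·21853·4.22 / 244536.06 = 191.6.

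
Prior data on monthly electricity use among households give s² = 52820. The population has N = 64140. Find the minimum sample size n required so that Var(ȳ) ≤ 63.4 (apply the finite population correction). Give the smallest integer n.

Without fpc, n₀ = s²/D = 52820/63.4 = 833.1230.
With fpc, (1 − n/N)·s²/n ≤ D requires n ≥ n₀/(1 + n₀/N) = 833.1230/(1 + 833.1230/64140) = 822.4402.
Rounding up, n = 823.

823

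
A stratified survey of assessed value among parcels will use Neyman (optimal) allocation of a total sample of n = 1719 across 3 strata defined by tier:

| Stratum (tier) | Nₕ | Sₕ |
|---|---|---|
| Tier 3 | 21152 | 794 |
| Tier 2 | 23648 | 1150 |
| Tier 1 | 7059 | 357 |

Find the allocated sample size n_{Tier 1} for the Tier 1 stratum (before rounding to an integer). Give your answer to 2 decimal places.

Neyman allocation: nₕ = n·NₕSₕ / Σⱼ NⱼSⱼ.
Σ NⱼSⱼ = 21152·794 + 23648·1150 + 7059·357 = 4.6509951 × 10^7.
n_{Tier 1} = 1719·7059·357 / (4.6509951 × 10^7) = 93.14.

93.14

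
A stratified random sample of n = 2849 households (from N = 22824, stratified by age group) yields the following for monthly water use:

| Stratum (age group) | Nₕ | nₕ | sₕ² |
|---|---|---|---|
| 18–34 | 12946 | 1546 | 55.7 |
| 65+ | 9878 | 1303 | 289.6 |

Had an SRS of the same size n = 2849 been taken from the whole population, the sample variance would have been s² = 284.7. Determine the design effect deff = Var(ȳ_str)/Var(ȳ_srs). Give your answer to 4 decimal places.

0.5299

Var(ȳ_str) = Σ Wₕ²(1−fₕ)sₕ²/nₕ with Wₕ = Nₕ/22824:
  18–34: (12946/22824)²·(1−1546/12946)·55.7/1546 = 0.010207106
  65+: (9878/22824)²·(1−1303/9878)·289.6/1303 = 0.036138804
  → Var(ȳ_str) = 0.04634591.
Var(ȳ_srs) = (1 − 2849/22824)·284.7/2849 = 0.087456088.
deff = 0.04634591 / 0.087456088 = 0.5299.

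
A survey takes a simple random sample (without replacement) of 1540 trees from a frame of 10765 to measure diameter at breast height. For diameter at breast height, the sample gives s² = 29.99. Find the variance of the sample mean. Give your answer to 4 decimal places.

0.0167

Under SRS without replacement, Var(ȳ) = (1 − f)·s²/n with f = n/N = 1540/10765 = 0.14305620.
Var(ȳ) = (1 − 0.14305620)·29.99/1540 = 0.85694380·0.019474026 = 0.016688146.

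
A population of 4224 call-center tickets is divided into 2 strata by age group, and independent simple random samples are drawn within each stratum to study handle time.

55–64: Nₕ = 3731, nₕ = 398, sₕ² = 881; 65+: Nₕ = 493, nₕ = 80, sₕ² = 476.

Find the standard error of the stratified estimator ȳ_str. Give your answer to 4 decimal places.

1.2691

Var(ȳ_str) = Σₕ Wₕ²(1 − fₕ)sₕ²/nₕ with Wₕ = Nₕ/N, N = 4224.
55–64: Wₕ = 0.88328598; term = 0.88328598²·(1 − 0.10667381)·881/398 = 1.5427856.
65+: Wₕ = 0.11671402; term = 0.11671402²·(1 − 0.16227181)·476/80 = 0.067899428.
Sum = 1.610685.
SE = √(1.610685) = 1.2691.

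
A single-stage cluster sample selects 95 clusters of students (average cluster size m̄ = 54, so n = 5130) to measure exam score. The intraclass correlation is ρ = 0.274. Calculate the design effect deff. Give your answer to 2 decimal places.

deff = 1 + (54 − 1)·0.274 = 1 + 14.522 = 15.522.

15.52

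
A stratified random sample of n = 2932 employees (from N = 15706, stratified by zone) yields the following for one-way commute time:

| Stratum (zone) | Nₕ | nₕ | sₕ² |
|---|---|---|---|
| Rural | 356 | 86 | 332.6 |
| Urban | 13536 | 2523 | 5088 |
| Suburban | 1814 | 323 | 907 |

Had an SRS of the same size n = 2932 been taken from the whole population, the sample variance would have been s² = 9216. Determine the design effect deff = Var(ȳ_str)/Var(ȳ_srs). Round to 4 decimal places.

0.4893

Var(ȳ_str) = Σ Wₕ²(1−fₕ)sₕ²/nₕ with Wₕ = Nₕ/15706:
  Rural: (356/15706)²·(1−86/356)·332.6/86 = 0.0015069761
  Urban: (13536/15706)²·(1−2523/13536)·5088/2523 = 1.2186939
  Suburban: (1814/15706)²·(1−323/1814)·907/323 = 0.030788498
  → Var(ȳ_str) = 1.2509894.
Var(ȳ_srs) = (1 − 2932/15706)·9216/2932 = 2.5564648.
deff = 1.2509894 / 2.5564648 = 0.4893.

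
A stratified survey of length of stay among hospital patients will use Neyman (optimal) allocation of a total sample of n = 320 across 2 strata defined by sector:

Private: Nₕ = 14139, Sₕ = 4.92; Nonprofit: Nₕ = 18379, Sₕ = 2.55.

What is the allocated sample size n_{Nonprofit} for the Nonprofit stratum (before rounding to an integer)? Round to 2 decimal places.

128.81

Neyman allocation: nₕ = n·NₕSₕ / Σⱼ NⱼSⱼ.
Σ NⱼSⱼ = 14139·4.92 + 18379·2.55 = 116430.33.
n_{Nonprofit} = 320·18379·2.55 / 116430.33 = 128.81.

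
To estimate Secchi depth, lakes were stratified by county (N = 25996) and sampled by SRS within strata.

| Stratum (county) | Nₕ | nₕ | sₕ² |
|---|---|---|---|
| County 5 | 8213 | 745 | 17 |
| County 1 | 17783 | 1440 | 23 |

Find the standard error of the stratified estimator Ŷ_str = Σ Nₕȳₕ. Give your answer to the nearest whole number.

2458

Var(Ŷ_str) = Σₕ Nₕ²(1 − fₕ)sₕ²/nₕ.
County 5: 8213²·(1 − 745/8213)·17/745 = 1.3995834 × 10^6.
County 1: 17783²·(1 − 1440/17783)·23/1440 = 4.6419681 × 10^6.
Sum = 6.0415515 × 10^6.
SE = √(6.0415515 × 10^6) = 2458.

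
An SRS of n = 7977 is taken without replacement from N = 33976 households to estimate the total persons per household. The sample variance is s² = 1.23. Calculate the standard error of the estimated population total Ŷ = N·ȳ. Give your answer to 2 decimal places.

369.06

Var(Ŷ) = N²·Var(ȳ) = N²·(1 − n/N)·s²/n.
f = 7977/33976 = 0.23478338; Var(ȳ) = 0.76521662·1.23/7977 = 1.1799128 × 10^-4.
Var(Ŷ) = 33976² · (1.1799128 × 10^-4) = 136205.43.
SE(Ŷ) = √(136205.43) = 369.06.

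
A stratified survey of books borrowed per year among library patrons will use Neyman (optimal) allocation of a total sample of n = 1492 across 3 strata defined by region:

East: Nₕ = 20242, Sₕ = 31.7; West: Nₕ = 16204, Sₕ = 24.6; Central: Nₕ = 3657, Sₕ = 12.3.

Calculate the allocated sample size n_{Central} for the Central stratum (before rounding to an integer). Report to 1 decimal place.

61.8

Neyman allocation: nₕ = n·NₕSₕ / Σⱼ NⱼSⱼ.
Σ NⱼSⱼ = 20242·31.7 + 16204·24.6 + 3657·12.3 = 1.0852709 × 10^6.
n_{Central} = 1492·3657·12.3 / (1.0852709 × 10^6) = 61.8.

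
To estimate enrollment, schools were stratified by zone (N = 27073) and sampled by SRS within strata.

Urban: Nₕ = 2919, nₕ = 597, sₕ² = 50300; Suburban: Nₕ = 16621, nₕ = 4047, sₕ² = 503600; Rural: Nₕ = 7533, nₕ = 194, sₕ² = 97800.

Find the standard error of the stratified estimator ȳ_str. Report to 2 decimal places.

8.62

Var(ȳ_str) = Σₕ Wₕ²(1 − fₕ)sₕ²/nₕ with Wₕ = Nₕ/N, N = 27073.
Urban: Wₕ = 0.10781960; term = 0.10781960²·(1 − 0.20452210)·50300/597 = 0.77914304.
Suburban: Wₕ = 0.61393270; term = 0.61393270²·(1 − 0.24348715)·503600/4047 = 35.482185.
Rural: Wₕ = 0.27824770; term = 0.27824770²·(1 − 0.02575335)·97800/194 = 38.024999.
Sum = 74.286327.
SE = √(74.286327) = 8.62.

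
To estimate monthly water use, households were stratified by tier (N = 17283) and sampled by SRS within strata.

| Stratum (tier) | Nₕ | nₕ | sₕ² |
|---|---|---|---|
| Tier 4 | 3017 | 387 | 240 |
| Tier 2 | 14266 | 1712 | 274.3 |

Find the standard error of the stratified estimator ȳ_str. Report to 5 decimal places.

0.33547

Var(ȳ_str) = Σₕ Wₕ²(1 − fₕ)sₕ²/nₕ with Wₕ = Nₕ/N, N = 17283.
Tier 4: Wₕ = 0.17456460; term = 0.17456460²·(1 − 0.12827312)·240/387 = 0.016473773.
Tier 2: Wₕ = 0.82543540; term = 0.82543540²·(1 − 0.12000561)·274.3/1712 = 0.096065651.
Sum = 0.11253942.
SE = √(0.11253942) = 0.33547.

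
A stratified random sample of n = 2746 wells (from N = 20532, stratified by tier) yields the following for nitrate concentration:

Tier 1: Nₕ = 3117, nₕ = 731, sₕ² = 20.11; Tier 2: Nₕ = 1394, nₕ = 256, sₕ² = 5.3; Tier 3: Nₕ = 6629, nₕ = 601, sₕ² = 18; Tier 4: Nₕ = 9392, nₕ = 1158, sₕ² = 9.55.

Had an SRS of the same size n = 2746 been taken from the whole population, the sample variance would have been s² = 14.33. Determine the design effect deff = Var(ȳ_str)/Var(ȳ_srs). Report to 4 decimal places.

1.0873

Var(ȳ_str) = Σ Wₕ²(1−fₕ)sₕ²/nₕ with Wₕ = Nₕ/20532:
  Tier 1: (3117/20532)²·(1−731/3117)·20.11/731 = 4.8533256 × 10^-4
  Tier 2: (1394/20532)²·(1−256/1394)·5.3/256 = 7.7907349 × 10^-5
  Tier 3: (6629/20532)²·(1−601/6629)·18/601 = 0.0028389437
  Tier 4: (9392/20532)²·(1−1158/9392)·9.55/1158 = 0.0015128687
  → Var(ȳ_str) = 0.0049150523.
Var(ȳ_srs) = (1 − 2746/20532)·14.33/2746 = 0.0045205647.
deff = 0.0049150523 / 0.0045205647 = 1.0873.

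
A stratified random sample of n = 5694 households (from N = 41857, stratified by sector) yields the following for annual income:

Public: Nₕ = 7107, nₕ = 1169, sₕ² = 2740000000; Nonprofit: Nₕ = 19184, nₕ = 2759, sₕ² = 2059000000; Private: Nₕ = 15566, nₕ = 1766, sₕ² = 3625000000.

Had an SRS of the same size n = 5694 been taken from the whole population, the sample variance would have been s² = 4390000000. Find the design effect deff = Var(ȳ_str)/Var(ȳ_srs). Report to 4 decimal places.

Var(ȳ_str) = Σ Wₕ²(1−fₕ)sₕ²/nₕ with Wₕ = Nₕ/41857:
  Public: (7107/41857)²·(1−1169/7107)·2740000000/1169 = 56458.114
  Nonprofit: (19184/41857)²·(1−2759/19184)·2059000000/2759 = 134218.69
  Private: (15566/41857)²·(1−1766/15566)·3625000000/1766 = 251673.35
  → Var(ȳ_str) = 442350.15.
Var(ȳ_srs) = (1 − 5694/41857)·4390000000/5694 = 666106.1.
deff = 442350.15 / 666106.1 = 0.6641.

0.6641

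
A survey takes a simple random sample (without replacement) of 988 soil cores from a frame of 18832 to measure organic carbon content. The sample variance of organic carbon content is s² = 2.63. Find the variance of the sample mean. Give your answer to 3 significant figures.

Under SRS without replacement, Var(ȳ) = (1 − f)·s²/n with f = n/N = 988/18832 = 0.05246389.
Var(ȳ) = (1 − 0.05246389)·2.63/988 = 0.94753611·0.0026619433 = 0.0025222874.

0.00252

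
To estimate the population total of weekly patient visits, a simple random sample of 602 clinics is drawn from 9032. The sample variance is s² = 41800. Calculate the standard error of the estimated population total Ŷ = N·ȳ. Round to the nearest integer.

Var(Ŷ) = N²·Var(ȳ) = N²·(1 − n/N)·s²/n.
f = 602/9032 = 0.06665190; Var(ȳ) = 0.93334810·41800/602 = 64.807227.
Var(Ŷ) = 9032² · 64.807227 = 5.2867807 × 10^9.
SE(Ŷ) = √(5.2867807 × 10^9) = 72710.

72710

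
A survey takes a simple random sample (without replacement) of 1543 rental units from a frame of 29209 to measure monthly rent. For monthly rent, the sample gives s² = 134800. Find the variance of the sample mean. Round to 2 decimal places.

82.75

Under SRS without replacement, Var(ȳ) = (1 − f)·s²/n with f = n/N = 1543/29209 = 0.05282618.
Var(ȳ) = (1 − 0.05282618)·134800/1543 = 0.94717382·87.362281 = 82.747265.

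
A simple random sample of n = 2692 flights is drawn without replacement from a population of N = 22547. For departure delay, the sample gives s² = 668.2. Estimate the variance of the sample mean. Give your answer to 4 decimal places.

0.2186

Under SRS without replacement, Var(ȳ) = (1 − f)·s²/n with f = n/N = 2692/22547 = 0.11939504.
Var(ȳ) = (1 − 0.11939504)·668.2/2692 = 0.88060496·0.24821694 = 0.21858107.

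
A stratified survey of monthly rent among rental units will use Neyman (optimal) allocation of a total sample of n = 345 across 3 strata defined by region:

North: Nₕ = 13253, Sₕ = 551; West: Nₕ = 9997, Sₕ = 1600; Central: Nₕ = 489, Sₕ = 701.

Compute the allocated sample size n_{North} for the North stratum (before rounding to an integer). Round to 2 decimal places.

Neyman allocation: nₕ = n·NₕSₕ / Σⱼ NⱼSⱼ.
Σ NⱼSⱼ = 13253·551 + 9997·1600 + 489·701 = 2.3640392 × 10^7.
n_{North} = 345·13253·551 / (2.3640392 × 10^7) = 106.57.

106.57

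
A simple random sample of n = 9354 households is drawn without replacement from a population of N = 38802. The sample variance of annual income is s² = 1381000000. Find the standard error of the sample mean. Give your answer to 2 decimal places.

334.73

Under SRS without replacement, Var(ȳ) = (1 − f)·s²/n with f = n/N = 9354/38802 = 0.24107005.
Var(ȳ) = (1 − 0.24107005)·1381000000/9354 = 0.75892995·147637.37 = 112046.43.
SE(ȳ) = √(112046.43) = 334.73.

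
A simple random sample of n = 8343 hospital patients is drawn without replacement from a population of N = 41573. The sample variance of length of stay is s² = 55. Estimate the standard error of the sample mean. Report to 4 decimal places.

Under SRS without replacement, Var(ȳ) = (1 − f)·s²/n with f = n/N = 8343/41573 = 0.20068314.
Var(ȳ) = (1 − 0.20068314)·55/8343 = 0.79931686·0.0065923529 = 0.0052693788.
SE(ȳ) = √(0.0052693788) = 0.0726.

0.0726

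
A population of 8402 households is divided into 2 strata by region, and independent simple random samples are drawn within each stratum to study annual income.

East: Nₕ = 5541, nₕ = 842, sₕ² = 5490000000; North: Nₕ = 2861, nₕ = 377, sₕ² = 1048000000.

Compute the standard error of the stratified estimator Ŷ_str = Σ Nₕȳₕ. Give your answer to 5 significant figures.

1.3767 × 10^7

Var(Ŷ_str) = Σₕ Nₕ²(1 − fₕ)sₕ²/nₕ.
East: 5541²·(1 − 842/5541)·5490000000/842 = 1.6976722 × 10^14.
North: 2861²·(1 − 377/2861)·1048000000/377 = 1.9755562 × 10^13.
Sum = 1.8952278 × 10^14.
SE = √(1.8952278 × 10^14) = 1.3767 × 10^7.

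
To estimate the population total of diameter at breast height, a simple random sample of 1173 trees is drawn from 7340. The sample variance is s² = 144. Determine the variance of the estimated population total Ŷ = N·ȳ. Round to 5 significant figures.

5.5569 × 10^6

Var(Ŷ) = N²·Var(ȳ) = N²·(1 − n/N)·s²/n.
f = 1173/7340 = 0.15980926; Var(ȳ) = 0.84019074·144/1173 = 0.10314362.
Var(Ŷ) = 7340² · 0.10314362 = 5.5569244 × 10^6.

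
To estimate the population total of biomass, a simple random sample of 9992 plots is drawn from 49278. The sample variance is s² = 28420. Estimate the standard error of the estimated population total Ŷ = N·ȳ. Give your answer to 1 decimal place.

Var(Ŷ) = N²·Var(ȳ) = N²·(1 − n/N)·s²/n.
f = 9992/49278 = 0.20276797; Var(ȳ) = 0.79723203·28420/9992 = 2.2675475.
Var(Ŷ) = 49278² · 2.2675475 = 5.5063339 × 10^9.
SE(Ŷ) = √(5.5063339 × 10^9) = 74204.7.

74204.7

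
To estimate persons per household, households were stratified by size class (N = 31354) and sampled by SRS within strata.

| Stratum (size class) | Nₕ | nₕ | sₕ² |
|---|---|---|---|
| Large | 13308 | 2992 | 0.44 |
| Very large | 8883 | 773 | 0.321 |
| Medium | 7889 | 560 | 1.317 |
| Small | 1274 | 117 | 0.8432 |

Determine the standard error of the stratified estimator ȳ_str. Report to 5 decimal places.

0.01415

Var(ȳ_str) = Σₕ Wₕ²(1 − fₕ)sₕ²/nₕ with Wₕ = Nₕ/N, N = 31354.
Large: Wₕ = 0.42444345; term = 0.42444345²·(1 − 0.22482717)·0.44/2992 = 2.0536636 × 10^-5.
Very large: Wₕ = 0.28331313; term = 0.28331313²·(1 − 0.08702015)·0.321/773 = 3.0431275 × 10^-5.
Medium: Wₕ = 0.25161064; term = 0.25161064²·(1 − 0.07098492)·1.317/560 = 1.3831794 × 10^-4.
Small: Wₕ = 0.04063277; term = 0.04063277²·(1 − 0.09183673)·0.8432/117 = 1.0805917 × 10^-5.
Sum = 2.0009177 × 10^-4.
SE = √(2.0009177 × 10^-4) = 0.01415.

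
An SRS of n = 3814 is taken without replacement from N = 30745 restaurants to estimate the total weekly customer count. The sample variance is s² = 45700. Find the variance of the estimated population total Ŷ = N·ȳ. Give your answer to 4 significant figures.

Var(Ŷ) = N²·Var(ȳ) = N²·(1 − n/N)·s²/n.
f = 3814/30745 = 0.12405269; Var(ȳ) = 0.87594731·45700/3814 = 10.49575.
Var(Ŷ) = 30745² · 10.49575 = 9.9211604 × 10^9.

9.921 × 10^9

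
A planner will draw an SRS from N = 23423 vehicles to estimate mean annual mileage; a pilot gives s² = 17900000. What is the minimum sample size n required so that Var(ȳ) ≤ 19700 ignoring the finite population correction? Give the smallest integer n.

909

Without fpc, n₀ = s²/D = 17900000/19700 = 908.6294.
Rounding up, n = 909.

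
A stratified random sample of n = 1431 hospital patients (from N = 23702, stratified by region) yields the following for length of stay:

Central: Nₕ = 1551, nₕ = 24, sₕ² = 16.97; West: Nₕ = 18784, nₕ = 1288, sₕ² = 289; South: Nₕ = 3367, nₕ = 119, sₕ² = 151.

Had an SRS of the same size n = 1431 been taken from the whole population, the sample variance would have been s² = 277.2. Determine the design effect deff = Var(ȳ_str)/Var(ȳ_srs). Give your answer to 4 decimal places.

Var(ȳ_str) = Σ Wₕ²(1−fₕ)sₕ²/nₕ with Wₕ = Nₕ/23702:
  Central: (1551/23702)²·(1−24/1551)·16.97/24 = 0.0029809277
  West: (18784/23702)²·(1−1288/18784)·289/1288 = 0.13126195
  South: (3367/23702)²·(1−119/3367)·151/119 = 0.024701262
  → Var(ȳ_str) = 0.15894414.
Var(ȳ_srs) = (1 − 1431/23702)·277.2/1431 = 0.18201548.
deff = 0.15894414 / 0.18201548 = 0.8732.

0.8732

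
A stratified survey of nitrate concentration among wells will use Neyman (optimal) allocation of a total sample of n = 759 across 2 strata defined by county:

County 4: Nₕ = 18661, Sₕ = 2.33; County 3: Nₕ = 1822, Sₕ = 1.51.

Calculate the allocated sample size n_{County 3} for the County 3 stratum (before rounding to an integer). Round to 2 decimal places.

Neyman allocation: nₕ = n·NₕSₕ / Σⱼ NⱼSⱼ.
Σ NⱼSⱼ = 18661·2.33 + 1822·1.51 = 46231.35.
n_{County 3} = 759·1822·1.51 / 46231.35 = 45.17.

45.17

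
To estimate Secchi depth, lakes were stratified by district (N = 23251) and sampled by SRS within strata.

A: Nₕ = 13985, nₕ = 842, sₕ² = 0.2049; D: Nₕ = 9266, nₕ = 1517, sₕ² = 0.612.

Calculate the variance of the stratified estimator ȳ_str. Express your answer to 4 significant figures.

Var(ȳ_str) = Σₕ Wₕ²(1 − fₕ)sₕ²/nₕ with Wₕ = Nₕ/N, N = 23251.
A: Wₕ = 0.60147951; term = 0.60147951²·(1 − 0.06020737)·0.2049/842 = 8.2737725 × 10^-5.
D: Wₕ = 0.39852049; term = 0.39852049²·(1 − 0.16371681)·0.612/1517 = 5.3582198 × 10^-5.
Sum = 1.3631992 × 10^-4.

1.363 × 10^-4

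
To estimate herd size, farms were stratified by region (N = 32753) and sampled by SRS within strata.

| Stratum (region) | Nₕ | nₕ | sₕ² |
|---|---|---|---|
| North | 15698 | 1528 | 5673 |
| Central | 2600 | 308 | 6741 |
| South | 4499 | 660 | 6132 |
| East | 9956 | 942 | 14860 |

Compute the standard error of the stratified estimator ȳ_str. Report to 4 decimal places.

Var(ȳ_str) = Σₕ Wₕ²(1 − fₕ)sₕ²/nₕ with Wₕ = Nₕ/N, N = 32753.
North: Wₕ = 0.47928434; term = 0.47928434²·(1 − 0.09733724)·5673/1528 = 0.7698417.
Central: Wₕ = 0.07938204; term = 0.07938204²·(1 − 0.11846154)·6741/308 = 0.12157923.
South: Wₕ = 0.13736146; term = 0.13736146²·(1 − 0.14669927)·6132/660 = 0.14958572.
East: Wₕ = 0.30397216; term = 0.30397216²·(1 − 0.09461631)·14860/942 = 1.3196786.
Sum = 2.3606853.
SE = √(2.3606853) = 1.5365.

1.5365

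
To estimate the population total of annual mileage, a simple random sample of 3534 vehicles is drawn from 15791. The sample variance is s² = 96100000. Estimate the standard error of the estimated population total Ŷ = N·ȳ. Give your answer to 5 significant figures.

Var(Ŷ) = N²·Var(ȳ) = N²·(1 − n/N)·s²/n.
f = 3534/15791 = 0.22379837; Var(ȳ) = 0.77620163·96100000/3534 = 21107.237.
Var(Ŷ) = 15791² · 21107.237 = 5.2632095 × 10^12.
SE(Ŷ) = √(5.2632095 × 10^12) = 2.2942 × 10^6.

2.2942 × 10^6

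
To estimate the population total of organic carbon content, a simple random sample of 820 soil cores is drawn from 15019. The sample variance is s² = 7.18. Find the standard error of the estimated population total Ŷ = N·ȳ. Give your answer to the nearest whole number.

1366

Var(Ŷ) = N²·Var(ȳ) = N²·(1 − n/N)·s²/n.
f = 820/15019 = 0.05459751; Var(ȳ) = 0.94540249·7.18/820 = 0.0082780364.
Var(Ŷ) = 15019² · 0.0082780364 = 1.8672797 × 10^6.
SE(Ŷ) = √(1.8672797 × 10^6) = 1366.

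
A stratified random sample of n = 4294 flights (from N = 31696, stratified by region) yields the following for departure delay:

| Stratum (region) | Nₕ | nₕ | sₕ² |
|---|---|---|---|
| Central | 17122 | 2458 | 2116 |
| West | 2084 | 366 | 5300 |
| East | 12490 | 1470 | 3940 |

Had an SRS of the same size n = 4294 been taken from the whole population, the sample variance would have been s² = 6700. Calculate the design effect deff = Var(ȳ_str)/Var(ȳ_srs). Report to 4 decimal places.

0.4700

Var(ȳ_str) = Σ Wₕ²(1−fₕ)sₕ²/nₕ with Wₕ = Nₕ/31696:
  Central: (17122/31696)²·(1−2458/17122)·2116/2458 = 0.21514528
  West: (2084/31696)²·(1−366/2084)·5300/366 = 0.051606778
  East: (12490/31696)²·(1−1470/12490)·3940/1470 = 0.36720958
  → Var(ȳ_str) = 0.63396164.
Var(ȳ_srs) = (1 − 4294/31696)·6700/4294 = 1.3489336.
deff = 0.63396164 / 1.3489336 = 0.4700.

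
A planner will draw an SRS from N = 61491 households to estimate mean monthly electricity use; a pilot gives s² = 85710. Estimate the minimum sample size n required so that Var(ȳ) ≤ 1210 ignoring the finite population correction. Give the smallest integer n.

Without fpc, n₀ = s²/D = 85710/1210 = 70.8347.
Rounding up, n = 71.

71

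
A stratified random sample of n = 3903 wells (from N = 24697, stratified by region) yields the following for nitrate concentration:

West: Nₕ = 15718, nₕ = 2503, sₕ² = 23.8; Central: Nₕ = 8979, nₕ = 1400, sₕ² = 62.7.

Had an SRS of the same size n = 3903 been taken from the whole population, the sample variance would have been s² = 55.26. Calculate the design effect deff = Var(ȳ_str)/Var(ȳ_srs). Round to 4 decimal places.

0.6908

Var(ȳ_str) = Σ Wₕ²(1−fₕ)sₕ²/nₕ with Wₕ = Nₕ/24697:
  West: (15718/24697)²·(1−2503/15718)·23.8/2503 = 0.0032381142
  Central: (8979/24697)²·(1−1400/8979)·62.7/1400 = 0.0049967886
  → Var(ȳ_str) = 0.0082349028.
Var(ȳ_srs) = (1 − 3903/24697)·55.26/3903 = 0.011920821.
deff = 0.0082349028 / 0.011920821 = 0.6908.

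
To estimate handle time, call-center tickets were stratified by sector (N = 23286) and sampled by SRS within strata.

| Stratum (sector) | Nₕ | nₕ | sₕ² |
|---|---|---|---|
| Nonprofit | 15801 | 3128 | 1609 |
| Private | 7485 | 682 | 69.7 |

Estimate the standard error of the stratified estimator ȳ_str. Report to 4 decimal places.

0.4467

Var(ȳ_str) = Σₕ Wₕ²(1 − fₕ)sₕ²/nₕ with Wₕ = Nₕ/N, N = 23286.
Nonprofit: Wₕ = 0.67856223; term = 0.67856223²·(1 − 0.19796215)·1609/3128 = 0.1899606.
Private: Wₕ = 0.32143777; term = 0.32143777²·(1 − 0.09111556)·69.7/682 = 0.0095973403.
Sum = 0.19955794.
SE = √(0.19955794) = 0.4467.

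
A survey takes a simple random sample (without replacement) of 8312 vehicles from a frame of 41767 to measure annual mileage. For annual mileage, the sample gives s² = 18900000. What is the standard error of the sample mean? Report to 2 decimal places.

Under SRS without replacement, Var(ȳ) = (1 − f)·s²/n with f = n/N = 8312/41767 = 0.19900879.
Var(ȳ) = (1 − 0.19900879)·18900000/8312 = 0.80099121·2273.821 = 1821.3106.
SE(ȳ) = √(1821.3106) = 42.68.

42.68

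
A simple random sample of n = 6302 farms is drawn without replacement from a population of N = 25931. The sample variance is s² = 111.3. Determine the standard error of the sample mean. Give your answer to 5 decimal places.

0.11562

Under SRS without replacement, Var(ȳ) = (1 − f)·s²/n with f = n/N = 6302/25931 = 0.24302958.
Var(ȳ) = (1 − 0.24302958)·111.3/6302 = 0.75697042·0.01766106 = 0.0133689.
SE(ȳ) = √(0.0133689) = 0.11562.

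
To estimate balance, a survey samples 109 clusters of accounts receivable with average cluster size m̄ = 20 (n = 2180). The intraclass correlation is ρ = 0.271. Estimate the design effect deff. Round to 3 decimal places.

deff = 1 + (20 − 1)·0.271 = 1 + 5.149 = 6.149.

6.149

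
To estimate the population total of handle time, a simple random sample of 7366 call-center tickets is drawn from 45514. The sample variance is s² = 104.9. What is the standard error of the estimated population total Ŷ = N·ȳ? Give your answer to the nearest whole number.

4973

Var(Ŷ) = N²·Var(ȳ) = N²·(1 − n/N)·s²/n.
f = 7366/45514 = 0.16184031; Var(ȳ) = 0.83815969·104.9/7366 = 0.011936322.
Var(Ŷ) = 45514² · 0.011936322 = 2.472638 × 10^7.
SE(Ŷ) = √(2.472638 × 10^7) = 4973.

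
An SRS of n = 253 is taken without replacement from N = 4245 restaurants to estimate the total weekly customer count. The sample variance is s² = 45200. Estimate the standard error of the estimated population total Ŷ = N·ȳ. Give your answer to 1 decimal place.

55022.8

Var(Ŷ) = N²·Var(ȳ) = N²·(1 − n/N)·s²/n.
f = 253/4245 = 0.05959953; Var(ȳ) = 0.94040047·45200/253 = 168.00831.
Var(Ŷ) = 4245² · 168.00831 = 3.0275139 × 10^9.
SE(Ŷ) = √(3.0275139 × 10^9) = 55022.8.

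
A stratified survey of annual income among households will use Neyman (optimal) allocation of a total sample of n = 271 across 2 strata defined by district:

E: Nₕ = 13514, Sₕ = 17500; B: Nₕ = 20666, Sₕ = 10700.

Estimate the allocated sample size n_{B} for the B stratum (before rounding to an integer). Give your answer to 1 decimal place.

130.9

Neyman allocation: nₕ = n·NₕSₕ / Σⱼ NⱼSⱼ.
Σ NⱼSⱼ = 13514·17500 + 20666·10700 = 4.576212 × 10^8.
n_{B} = 271·20666·10700 / (4.576212 × 10^8) = 130.9.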